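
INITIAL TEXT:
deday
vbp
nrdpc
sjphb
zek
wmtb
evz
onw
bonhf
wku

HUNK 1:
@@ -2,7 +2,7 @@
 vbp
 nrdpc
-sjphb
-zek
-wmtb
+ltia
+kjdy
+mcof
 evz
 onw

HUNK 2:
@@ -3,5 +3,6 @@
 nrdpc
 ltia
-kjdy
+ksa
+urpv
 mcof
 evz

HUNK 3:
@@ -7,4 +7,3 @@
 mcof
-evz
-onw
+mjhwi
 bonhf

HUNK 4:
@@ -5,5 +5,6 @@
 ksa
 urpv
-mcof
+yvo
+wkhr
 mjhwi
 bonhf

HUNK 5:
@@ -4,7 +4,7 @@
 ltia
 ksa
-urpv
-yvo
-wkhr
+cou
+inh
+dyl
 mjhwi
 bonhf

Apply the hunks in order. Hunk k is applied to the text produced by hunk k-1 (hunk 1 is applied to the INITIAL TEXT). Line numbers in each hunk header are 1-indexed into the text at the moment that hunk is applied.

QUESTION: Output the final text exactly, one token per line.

Hunk 1: at line 2 remove [sjphb,zek,wmtb] add [ltia,kjdy,mcof] -> 10 lines: deday vbp nrdpc ltia kjdy mcof evz onw bonhf wku
Hunk 2: at line 3 remove [kjdy] add [ksa,urpv] -> 11 lines: deday vbp nrdpc ltia ksa urpv mcof evz onw bonhf wku
Hunk 3: at line 7 remove [evz,onw] add [mjhwi] -> 10 lines: deday vbp nrdpc ltia ksa urpv mcof mjhwi bonhf wku
Hunk 4: at line 5 remove [mcof] add [yvo,wkhr] -> 11 lines: deday vbp nrdpc ltia ksa urpv yvo wkhr mjhwi bonhf wku
Hunk 5: at line 4 remove [urpv,yvo,wkhr] add [cou,inh,dyl] -> 11 lines: deday vbp nrdpc ltia ksa cou inh dyl mjhwi bonhf wku

Answer: deday
vbp
nrdpc
ltia
ksa
cou
inh
dyl
mjhwi
bonhf
wku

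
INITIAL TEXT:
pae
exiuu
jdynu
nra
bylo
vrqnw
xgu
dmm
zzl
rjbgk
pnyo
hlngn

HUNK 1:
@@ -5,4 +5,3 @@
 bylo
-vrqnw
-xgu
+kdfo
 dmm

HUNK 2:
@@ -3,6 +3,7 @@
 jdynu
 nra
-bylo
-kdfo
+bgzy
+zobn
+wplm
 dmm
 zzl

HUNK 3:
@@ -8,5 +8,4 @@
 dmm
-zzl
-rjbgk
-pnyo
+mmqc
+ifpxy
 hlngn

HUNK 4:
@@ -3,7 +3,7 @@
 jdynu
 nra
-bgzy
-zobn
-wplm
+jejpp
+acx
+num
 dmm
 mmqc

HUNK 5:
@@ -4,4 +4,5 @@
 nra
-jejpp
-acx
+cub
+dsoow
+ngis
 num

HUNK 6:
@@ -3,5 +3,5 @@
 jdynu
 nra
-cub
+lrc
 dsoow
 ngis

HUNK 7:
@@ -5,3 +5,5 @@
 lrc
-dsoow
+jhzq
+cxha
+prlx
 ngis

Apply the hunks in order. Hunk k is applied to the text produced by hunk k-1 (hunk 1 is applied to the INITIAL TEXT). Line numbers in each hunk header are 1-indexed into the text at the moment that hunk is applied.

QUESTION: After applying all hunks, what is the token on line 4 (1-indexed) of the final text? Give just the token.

Hunk 1: at line 5 remove [vrqnw,xgu] add [kdfo] -> 11 lines: pae exiuu jdynu nra bylo kdfo dmm zzl rjbgk pnyo hlngn
Hunk 2: at line 3 remove [bylo,kdfo] add [bgzy,zobn,wplm] -> 12 lines: pae exiuu jdynu nra bgzy zobn wplm dmm zzl rjbgk pnyo hlngn
Hunk 3: at line 8 remove [zzl,rjbgk,pnyo] add [mmqc,ifpxy] -> 11 lines: pae exiuu jdynu nra bgzy zobn wplm dmm mmqc ifpxy hlngn
Hunk 4: at line 3 remove [bgzy,zobn,wplm] add [jejpp,acx,num] -> 11 lines: pae exiuu jdynu nra jejpp acx num dmm mmqc ifpxy hlngn
Hunk 5: at line 4 remove [jejpp,acx] add [cub,dsoow,ngis] -> 12 lines: pae exiuu jdynu nra cub dsoow ngis num dmm mmqc ifpxy hlngn
Hunk 6: at line 3 remove [cub] add [lrc] -> 12 lines: pae exiuu jdynu nra lrc dsoow ngis num dmm mmqc ifpxy hlngn
Hunk 7: at line 5 remove [dsoow] add [jhzq,cxha,prlx] -> 14 lines: pae exiuu jdynu nra lrc jhzq cxha prlx ngis num dmm mmqc ifpxy hlngn
Final line 4: nra

Answer: nra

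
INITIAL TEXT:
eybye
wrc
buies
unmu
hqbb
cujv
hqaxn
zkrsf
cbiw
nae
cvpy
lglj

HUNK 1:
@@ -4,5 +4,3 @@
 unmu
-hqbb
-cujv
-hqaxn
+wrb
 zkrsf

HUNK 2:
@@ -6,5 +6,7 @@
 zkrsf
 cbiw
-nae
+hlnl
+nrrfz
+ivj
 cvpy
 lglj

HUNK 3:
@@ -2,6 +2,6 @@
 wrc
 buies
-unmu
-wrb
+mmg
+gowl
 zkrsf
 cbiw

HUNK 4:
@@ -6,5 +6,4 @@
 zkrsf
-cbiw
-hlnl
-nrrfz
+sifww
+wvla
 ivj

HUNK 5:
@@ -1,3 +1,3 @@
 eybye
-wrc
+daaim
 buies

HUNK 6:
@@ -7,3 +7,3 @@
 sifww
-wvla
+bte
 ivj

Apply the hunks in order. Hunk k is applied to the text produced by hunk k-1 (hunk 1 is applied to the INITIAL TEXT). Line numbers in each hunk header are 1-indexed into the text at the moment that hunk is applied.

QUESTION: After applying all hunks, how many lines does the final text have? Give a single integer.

Hunk 1: at line 4 remove [hqbb,cujv,hqaxn] add [wrb] -> 10 lines: eybye wrc buies unmu wrb zkrsf cbiw nae cvpy lglj
Hunk 2: at line 6 remove [nae] add [hlnl,nrrfz,ivj] -> 12 lines: eybye wrc buies unmu wrb zkrsf cbiw hlnl nrrfz ivj cvpy lglj
Hunk 3: at line 2 remove [unmu,wrb] add [mmg,gowl] -> 12 lines: eybye wrc buies mmg gowl zkrsf cbiw hlnl nrrfz ivj cvpy lglj
Hunk 4: at line 6 remove [cbiw,hlnl,nrrfz] add [sifww,wvla] -> 11 lines: eybye wrc buies mmg gowl zkrsf sifww wvla ivj cvpy lglj
Hunk 5: at line 1 remove [wrc] add [daaim] -> 11 lines: eybye daaim buies mmg gowl zkrsf sifww wvla ivj cvpy lglj
Hunk 6: at line 7 remove [wvla] add [bte] -> 11 lines: eybye daaim buies mmg gowl zkrsf sifww bte ivj cvpy lglj
Final line count: 11

Answer: 11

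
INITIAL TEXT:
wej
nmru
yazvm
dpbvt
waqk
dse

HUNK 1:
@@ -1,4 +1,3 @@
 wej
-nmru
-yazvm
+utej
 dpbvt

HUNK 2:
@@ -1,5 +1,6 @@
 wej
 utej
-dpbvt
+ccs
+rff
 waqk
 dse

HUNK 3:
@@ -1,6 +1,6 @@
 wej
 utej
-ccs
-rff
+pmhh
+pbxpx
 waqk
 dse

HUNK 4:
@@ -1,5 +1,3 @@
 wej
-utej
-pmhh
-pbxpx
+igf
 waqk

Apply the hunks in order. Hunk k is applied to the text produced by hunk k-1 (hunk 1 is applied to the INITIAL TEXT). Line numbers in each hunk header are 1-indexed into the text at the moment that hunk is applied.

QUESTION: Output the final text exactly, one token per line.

Hunk 1: at line 1 remove [nmru,yazvm] add [utej] -> 5 lines: wej utej dpbvt waqk dse
Hunk 2: at line 1 remove [dpbvt] add [ccs,rff] -> 6 lines: wej utej ccs rff waqk dse
Hunk 3: at line 1 remove [ccs,rff] add [pmhh,pbxpx] -> 6 lines: wej utej pmhh pbxpx waqk dse
Hunk 4: at line 1 remove [utej,pmhh,pbxpx] add [igf] -> 4 lines: wej igf waqk dse

Answer: wej
igf
waqk
dse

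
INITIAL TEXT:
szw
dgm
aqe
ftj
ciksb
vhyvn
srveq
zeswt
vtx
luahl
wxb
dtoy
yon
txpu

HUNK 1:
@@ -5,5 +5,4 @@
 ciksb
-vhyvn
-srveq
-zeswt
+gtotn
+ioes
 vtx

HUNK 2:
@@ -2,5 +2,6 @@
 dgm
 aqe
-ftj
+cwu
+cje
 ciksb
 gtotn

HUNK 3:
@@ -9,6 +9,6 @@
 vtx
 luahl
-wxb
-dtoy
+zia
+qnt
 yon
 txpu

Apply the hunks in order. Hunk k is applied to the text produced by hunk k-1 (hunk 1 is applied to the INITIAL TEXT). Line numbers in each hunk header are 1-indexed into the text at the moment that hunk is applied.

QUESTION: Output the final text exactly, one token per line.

Hunk 1: at line 5 remove [vhyvn,srveq,zeswt] add [gtotn,ioes] -> 13 lines: szw dgm aqe ftj ciksb gtotn ioes vtx luahl wxb dtoy yon txpu
Hunk 2: at line 2 remove [ftj] add [cwu,cje] -> 14 lines: szw dgm aqe cwu cje ciksb gtotn ioes vtx luahl wxb dtoy yon txpu
Hunk 3: at line 9 remove [wxb,dtoy] add [zia,qnt] -> 14 lines: szw dgm aqe cwu cje ciksb gtotn ioes vtx luahl zia qnt yon txpu

Answer: szw
dgm
aqe
cwu
cje
ciksb
gtotn
ioes
vtx
luahl
zia
qnt
yon
txpu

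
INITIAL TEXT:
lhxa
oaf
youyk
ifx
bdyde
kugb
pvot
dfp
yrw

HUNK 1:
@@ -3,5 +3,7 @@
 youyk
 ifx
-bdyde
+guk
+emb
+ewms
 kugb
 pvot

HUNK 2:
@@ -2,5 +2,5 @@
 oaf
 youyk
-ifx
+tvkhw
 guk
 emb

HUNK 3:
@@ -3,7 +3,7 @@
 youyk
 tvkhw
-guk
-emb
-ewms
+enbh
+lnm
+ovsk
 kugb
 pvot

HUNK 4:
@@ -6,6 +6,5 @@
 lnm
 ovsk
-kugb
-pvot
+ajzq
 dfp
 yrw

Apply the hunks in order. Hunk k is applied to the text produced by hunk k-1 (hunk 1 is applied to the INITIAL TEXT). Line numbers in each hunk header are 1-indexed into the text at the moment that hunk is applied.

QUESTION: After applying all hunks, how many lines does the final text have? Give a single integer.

Hunk 1: at line 3 remove [bdyde] add [guk,emb,ewms] -> 11 lines: lhxa oaf youyk ifx guk emb ewms kugb pvot dfp yrw
Hunk 2: at line 2 remove [ifx] add [tvkhw] -> 11 lines: lhxa oaf youyk tvkhw guk emb ewms kugb pvot dfp yrw
Hunk 3: at line 3 remove [guk,emb,ewms] add [enbh,lnm,ovsk] -> 11 lines: lhxa oaf youyk tvkhw enbh lnm ovsk kugb pvot dfp yrw
Hunk 4: at line 6 remove [kugb,pvot] add [ajzq] -> 10 lines: lhxa oaf youyk tvkhw enbh lnm ovsk ajzq dfp yrw
Final line count: 10

Answer: 10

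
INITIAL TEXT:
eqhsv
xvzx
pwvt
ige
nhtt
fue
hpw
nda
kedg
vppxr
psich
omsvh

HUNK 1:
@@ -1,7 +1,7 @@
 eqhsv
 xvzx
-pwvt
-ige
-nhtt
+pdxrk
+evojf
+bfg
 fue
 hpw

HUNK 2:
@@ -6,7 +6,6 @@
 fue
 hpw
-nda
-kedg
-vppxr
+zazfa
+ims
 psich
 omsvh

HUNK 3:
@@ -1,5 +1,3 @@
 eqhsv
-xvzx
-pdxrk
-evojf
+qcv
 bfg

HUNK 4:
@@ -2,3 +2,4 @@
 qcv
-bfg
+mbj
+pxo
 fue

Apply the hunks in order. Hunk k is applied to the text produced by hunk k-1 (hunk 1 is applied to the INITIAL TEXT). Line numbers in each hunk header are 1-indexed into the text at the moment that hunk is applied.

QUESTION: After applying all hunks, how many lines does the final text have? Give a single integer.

Answer: 10

Derivation:
Hunk 1: at line 1 remove [pwvt,ige,nhtt] add [pdxrk,evojf,bfg] -> 12 lines: eqhsv xvzx pdxrk evojf bfg fue hpw nda kedg vppxr psich omsvh
Hunk 2: at line 6 remove [nda,kedg,vppxr] add [zazfa,ims] -> 11 lines: eqhsv xvzx pdxrk evojf bfg fue hpw zazfa ims psich omsvh
Hunk 3: at line 1 remove [xvzx,pdxrk,evojf] add [qcv] -> 9 lines: eqhsv qcv bfg fue hpw zazfa ims psich omsvh
Hunk 4: at line 2 remove [bfg] add [mbj,pxo] -> 10 lines: eqhsv qcv mbj pxo fue hpw zazfa ims psich omsvh
Final line count: 10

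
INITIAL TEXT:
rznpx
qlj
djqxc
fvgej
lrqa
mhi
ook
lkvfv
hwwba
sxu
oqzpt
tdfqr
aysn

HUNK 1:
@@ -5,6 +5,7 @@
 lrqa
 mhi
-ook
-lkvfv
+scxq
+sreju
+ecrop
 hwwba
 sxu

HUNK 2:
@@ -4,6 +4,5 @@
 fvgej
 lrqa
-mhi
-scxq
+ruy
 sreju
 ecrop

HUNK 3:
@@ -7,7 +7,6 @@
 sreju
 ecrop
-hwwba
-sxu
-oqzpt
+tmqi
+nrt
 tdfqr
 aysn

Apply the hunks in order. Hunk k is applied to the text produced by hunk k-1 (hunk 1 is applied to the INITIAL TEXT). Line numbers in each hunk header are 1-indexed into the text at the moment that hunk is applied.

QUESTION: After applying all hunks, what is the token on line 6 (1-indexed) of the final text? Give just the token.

Hunk 1: at line 5 remove [ook,lkvfv] add [scxq,sreju,ecrop] -> 14 lines: rznpx qlj djqxc fvgej lrqa mhi scxq sreju ecrop hwwba sxu oqzpt tdfqr aysn
Hunk 2: at line 4 remove [mhi,scxq] add [ruy] -> 13 lines: rznpx qlj djqxc fvgej lrqa ruy sreju ecrop hwwba sxu oqzpt tdfqr aysn
Hunk 3: at line 7 remove [hwwba,sxu,oqzpt] add [tmqi,nrt] -> 12 lines: rznpx qlj djqxc fvgej lrqa ruy sreju ecrop tmqi nrt tdfqr aysn
Final line 6: ruy

Answer: ruy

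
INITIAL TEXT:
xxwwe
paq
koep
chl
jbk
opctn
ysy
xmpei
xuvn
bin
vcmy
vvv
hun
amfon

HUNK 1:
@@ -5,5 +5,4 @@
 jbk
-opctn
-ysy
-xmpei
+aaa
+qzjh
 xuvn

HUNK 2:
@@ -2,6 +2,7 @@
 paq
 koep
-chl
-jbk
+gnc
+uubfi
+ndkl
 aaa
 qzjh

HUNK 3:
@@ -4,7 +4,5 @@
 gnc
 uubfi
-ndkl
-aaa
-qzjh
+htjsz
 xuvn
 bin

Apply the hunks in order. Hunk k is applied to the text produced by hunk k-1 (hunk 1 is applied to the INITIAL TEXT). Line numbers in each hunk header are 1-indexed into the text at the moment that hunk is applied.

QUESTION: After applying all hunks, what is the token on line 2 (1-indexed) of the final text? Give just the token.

Answer: paq

Derivation:
Hunk 1: at line 5 remove [opctn,ysy,xmpei] add [aaa,qzjh] -> 13 lines: xxwwe paq koep chl jbk aaa qzjh xuvn bin vcmy vvv hun amfon
Hunk 2: at line 2 remove [chl,jbk] add [gnc,uubfi,ndkl] -> 14 lines: xxwwe paq koep gnc uubfi ndkl aaa qzjh xuvn bin vcmy vvv hun amfon
Hunk 3: at line 4 remove [ndkl,aaa,qzjh] add [htjsz] -> 12 lines: xxwwe paq koep gnc uubfi htjsz xuvn bin vcmy vvv hun amfon
Final line 2: paq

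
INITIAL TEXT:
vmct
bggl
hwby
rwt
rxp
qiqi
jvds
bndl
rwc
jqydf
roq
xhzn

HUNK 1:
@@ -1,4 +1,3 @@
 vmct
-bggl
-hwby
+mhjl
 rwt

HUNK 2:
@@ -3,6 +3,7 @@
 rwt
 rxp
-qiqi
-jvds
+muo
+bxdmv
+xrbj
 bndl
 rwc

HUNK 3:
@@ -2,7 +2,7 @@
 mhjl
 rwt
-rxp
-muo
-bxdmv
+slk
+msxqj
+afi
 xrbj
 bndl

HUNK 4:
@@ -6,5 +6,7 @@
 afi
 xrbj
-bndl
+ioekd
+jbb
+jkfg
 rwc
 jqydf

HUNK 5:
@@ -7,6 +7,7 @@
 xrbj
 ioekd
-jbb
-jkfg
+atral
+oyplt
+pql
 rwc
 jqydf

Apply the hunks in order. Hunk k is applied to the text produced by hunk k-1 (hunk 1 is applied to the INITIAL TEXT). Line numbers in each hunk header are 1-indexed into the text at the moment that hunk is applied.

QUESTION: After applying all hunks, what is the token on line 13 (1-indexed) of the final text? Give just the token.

Answer: jqydf

Derivation:
Hunk 1: at line 1 remove [bggl,hwby] add [mhjl] -> 11 lines: vmct mhjl rwt rxp qiqi jvds bndl rwc jqydf roq xhzn
Hunk 2: at line 3 remove [qiqi,jvds] add [muo,bxdmv,xrbj] -> 12 lines: vmct mhjl rwt rxp muo bxdmv xrbj bndl rwc jqydf roq xhzn
Hunk 3: at line 2 remove [rxp,muo,bxdmv] add [slk,msxqj,afi] -> 12 lines: vmct mhjl rwt slk msxqj afi xrbj bndl rwc jqydf roq xhzn
Hunk 4: at line 6 remove [bndl] add [ioekd,jbb,jkfg] -> 14 lines: vmct mhjl rwt slk msxqj afi xrbj ioekd jbb jkfg rwc jqydf roq xhzn
Hunk 5: at line 7 remove [jbb,jkfg] add [atral,oyplt,pql] -> 15 lines: vmct mhjl rwt slk msxqj afi xrbj ioekd atral oyplt pql rwc jqydf roq xhzn
Final line 13: jqydf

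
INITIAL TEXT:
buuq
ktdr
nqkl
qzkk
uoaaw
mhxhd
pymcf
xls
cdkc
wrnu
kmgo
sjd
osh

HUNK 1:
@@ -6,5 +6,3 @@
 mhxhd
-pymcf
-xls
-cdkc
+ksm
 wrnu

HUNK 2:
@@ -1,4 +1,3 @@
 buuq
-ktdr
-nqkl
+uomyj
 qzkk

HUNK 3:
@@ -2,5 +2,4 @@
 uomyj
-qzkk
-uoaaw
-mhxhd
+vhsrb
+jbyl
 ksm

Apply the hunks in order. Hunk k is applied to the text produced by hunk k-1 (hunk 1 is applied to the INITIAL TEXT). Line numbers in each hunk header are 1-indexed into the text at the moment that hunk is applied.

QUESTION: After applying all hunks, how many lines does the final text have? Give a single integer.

Hunk 1: at line 6 remove [pymcf,xls,cdkc] add [ksm] -> 11 lines: buuq ktdr nqkl qzkk uoaaw mhxhd ksm wrnu kmgo sjd osh
Hunk 2: at line 1 remove [ktdr,nqkl] add [uomyj] -> 10 lines: buuq uomyj qzkk uoaaw mhxhd ksm wrnu kmgo sjd osh
Hunk 3: at line 2 remove [qzkk,uoaaw,mhxhd] add [vhsrb,jbyl] -> 9 lines: buuq uomyj vhsrb jbyl ksm wrnu kmgo sjd osh
Final line count: 9

Answer: 9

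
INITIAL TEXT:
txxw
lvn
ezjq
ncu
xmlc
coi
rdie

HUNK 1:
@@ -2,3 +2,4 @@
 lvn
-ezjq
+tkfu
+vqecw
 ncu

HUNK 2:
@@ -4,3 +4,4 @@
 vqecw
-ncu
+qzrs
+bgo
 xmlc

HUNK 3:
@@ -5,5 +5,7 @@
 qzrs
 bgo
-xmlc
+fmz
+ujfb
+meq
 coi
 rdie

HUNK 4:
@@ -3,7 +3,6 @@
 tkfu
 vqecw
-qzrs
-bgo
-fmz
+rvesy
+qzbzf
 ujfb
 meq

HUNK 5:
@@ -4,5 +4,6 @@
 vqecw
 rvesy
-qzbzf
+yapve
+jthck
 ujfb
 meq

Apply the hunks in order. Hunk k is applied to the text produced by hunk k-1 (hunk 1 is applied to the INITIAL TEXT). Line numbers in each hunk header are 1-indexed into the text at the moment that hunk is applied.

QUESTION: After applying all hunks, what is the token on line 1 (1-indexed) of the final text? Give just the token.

Answer: txxw

Derivation:
Hunk 1: at line 2 remove [ezjq] add [tkfu,vqecw] -> 8 lines: txxw lvn tkfu vqecw ncu xmlc coi rdie
Hunk 2: at line 4 remove [ncu] add [qzrs,bgo] -> 9 lines: txxw lvn tkfu vqecw qzrs bgo xmlc coi rdie
Hunk 3: at line 5 remove [xmlc] add [fmz,ujfb,meq] -> 11 lines: txxw lvn tkfu vqecw qzrs bgo fmz ujfb meq coi rdie
Hunk 4: at line 3 remove [qzrs,bgo,fmz] add [rvesy,qzbzf] -> 10 lines: txxw lvn tkfu vqecw rvesy qzbzf ujfb meq coi rdie
Hunk 5: at line 4 remove [qzbzf] add [yapve,jthck] -> 11 lines: txxw lvn tkfu vqecw rvesy yapve jthck ujfb meq coi rdie
Final line 1: txxw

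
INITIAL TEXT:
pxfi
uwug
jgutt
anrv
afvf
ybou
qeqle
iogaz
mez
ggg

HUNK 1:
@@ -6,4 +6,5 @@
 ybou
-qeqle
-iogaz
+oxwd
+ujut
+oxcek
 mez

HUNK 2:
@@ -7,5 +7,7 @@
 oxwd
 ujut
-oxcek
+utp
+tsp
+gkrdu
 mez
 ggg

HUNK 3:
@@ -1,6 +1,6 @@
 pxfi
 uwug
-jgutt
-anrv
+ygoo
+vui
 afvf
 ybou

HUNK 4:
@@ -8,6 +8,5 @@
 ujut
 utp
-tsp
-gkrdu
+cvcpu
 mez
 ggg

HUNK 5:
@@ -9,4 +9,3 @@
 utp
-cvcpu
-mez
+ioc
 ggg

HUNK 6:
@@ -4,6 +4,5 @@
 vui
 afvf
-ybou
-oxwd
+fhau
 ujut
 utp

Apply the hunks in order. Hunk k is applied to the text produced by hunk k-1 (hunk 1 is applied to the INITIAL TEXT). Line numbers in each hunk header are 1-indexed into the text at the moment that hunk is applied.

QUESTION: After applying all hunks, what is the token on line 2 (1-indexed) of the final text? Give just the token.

Hunk 1: at line 6 remove [qeqle,iogaz] add [oxwd,ujut,oxcek] -> 11 lines: pxfi uwug jgutt anrv afvf ybou oxwd ujut oxcek mez ggg
Hunk 2: at line 7 remove [oxcek] add [utp,tsp,gkrdu] -> 13 lines: pxfi uwug jgutt anrv afvf ybou oxwd ujut utp tsp gkrdu mez ggg
Hunk 3: at line 1 remove [jgutt,anrv] add [ygoo,vui] -> 13 lines: pxfi uwug ygoo vui afvf ybou oxwd ujut utp tsp gkrdu mez ggg
Hunk 4: at line 8 remove [tsp,gkrdu] add [cvcpu] -> 12 lines: pxfi uwug ygoo vui afvf ybou oxwd ujut utp cvcpu mez ggg
Hunk 5: at line 9 remove [cvcpu,mez] add [ioc] -> 11 lines: pxfi uwug ygoo vui afvf ybou oxwd ujut utp ioc ggg
Hunk 6: at line 4 remove [ybou,oxwd] add [fhau] -> 10 lines: pxfi uwug ygoo vui afvf fhau ujut utp ioc ggg
Final line 2: uwug

Answer: uwug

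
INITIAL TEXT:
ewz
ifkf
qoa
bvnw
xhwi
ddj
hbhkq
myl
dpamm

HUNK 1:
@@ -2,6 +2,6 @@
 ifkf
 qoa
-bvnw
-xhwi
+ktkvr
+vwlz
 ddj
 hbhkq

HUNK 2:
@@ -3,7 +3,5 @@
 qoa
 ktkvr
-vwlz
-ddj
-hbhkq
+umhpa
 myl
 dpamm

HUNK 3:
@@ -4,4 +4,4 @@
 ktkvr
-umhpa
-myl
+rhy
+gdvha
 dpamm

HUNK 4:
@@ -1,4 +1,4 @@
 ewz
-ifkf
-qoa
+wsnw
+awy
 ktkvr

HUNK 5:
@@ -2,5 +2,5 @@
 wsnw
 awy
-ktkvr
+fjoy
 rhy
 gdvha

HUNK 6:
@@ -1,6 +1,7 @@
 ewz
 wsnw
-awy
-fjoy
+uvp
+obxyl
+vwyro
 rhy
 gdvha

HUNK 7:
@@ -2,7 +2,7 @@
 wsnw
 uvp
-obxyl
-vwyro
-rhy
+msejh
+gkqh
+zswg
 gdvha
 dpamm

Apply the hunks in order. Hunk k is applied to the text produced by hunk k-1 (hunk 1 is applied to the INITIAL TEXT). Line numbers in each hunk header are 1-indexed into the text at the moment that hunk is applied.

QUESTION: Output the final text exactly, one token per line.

Hunk 1: at line 2 remove [bvnw,xhwi] add [ktkvr,vwlz] -> 9 lines: ewz ifkf qoa ktkvr vwlz ddj hbhkq myl dpamm
Hunk 2: at line 3 remove [vwlz,ddj,hbhkq] add [umhpa] -> 7 lines: ewz ifkf qoa ktkvr umhpa myl dpamm
Hunk 3: at line 4 remove [umhpa,myl] add [rhy,gdvha] -> 7 lines: ewz ifkf qoa ktkvr rhy gdvha dpamm
Hunk 4: at line 1 remove [ifkf,qoa] add [wsnw,awy] -> 7 lines: ewz wsnw awy ktkvr rhy gdvha dpamm
Hunk 5: at line 2 remove [ktkvr] add [fjoy] -> 7 lines: ewz wsnw awy fjoy rhy gdvha dpamm
Hunk 6: at line 1 remove [awy,fjoy] add [uvp,obxyl,vwyro] -> 8 lines: ewz wsnw uvp obxyl vwyro rhy gdvha dpamm
Hunk 7: at line 2 remove [obxyl,vwyro,rhy] add [msejh,gkqh,zswg] -> 8 lines: ewz wsnw uvp msejh gkqh zswg gdvha dpamm

Answer: ewz
wsnw
uvp
msejh
gkqh
zswg
gdvha
dpamm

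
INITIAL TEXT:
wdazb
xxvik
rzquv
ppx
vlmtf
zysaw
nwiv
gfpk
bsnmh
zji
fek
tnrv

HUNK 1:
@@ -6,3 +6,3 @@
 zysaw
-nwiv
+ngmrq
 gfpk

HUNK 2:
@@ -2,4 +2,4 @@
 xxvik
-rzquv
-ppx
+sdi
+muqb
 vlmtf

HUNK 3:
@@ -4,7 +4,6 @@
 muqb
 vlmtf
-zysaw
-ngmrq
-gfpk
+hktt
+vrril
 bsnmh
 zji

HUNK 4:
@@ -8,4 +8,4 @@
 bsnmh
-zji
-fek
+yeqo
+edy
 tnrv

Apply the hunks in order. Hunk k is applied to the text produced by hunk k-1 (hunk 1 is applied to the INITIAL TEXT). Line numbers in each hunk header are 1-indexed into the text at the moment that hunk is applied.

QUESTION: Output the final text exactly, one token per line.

Hunk 1: at line 6 remove [nwiv] add [ngmrq] -> 12 lines: wdazb xxvik rzquv ppx vlmtf zysaw ngmrq gfpk bsnmh zji fek tnrv
Hunk 2: at line 2 remove [rzquv,ppx] add [sdi,muqb] -> 12 lines: wdazb xxvik sdi muqb vlmtf zysaw ngmrq gfpk bsnmh zji fek tnrv
Hunk 3: at line 4 remove [zysaw,ngmrq,gfpk] add [hktt,vrril] -> 11 lines: wdazb xxvik sdi muqb vlmtf hktt vrril bsnmh zji fek tnrv
Hunk 4: at line 8 remove [zji,fek] add [yeqo,edy] -> 11 lines: wdazb xxvik sdi muqb vlmtf hktt vrril bsnmh yeqo edy tnrv

Answer: wdazb
xxvik
sdi
muqb
vlmtf
hktt
vrril
bsnmh
yeqo
edy
tnrv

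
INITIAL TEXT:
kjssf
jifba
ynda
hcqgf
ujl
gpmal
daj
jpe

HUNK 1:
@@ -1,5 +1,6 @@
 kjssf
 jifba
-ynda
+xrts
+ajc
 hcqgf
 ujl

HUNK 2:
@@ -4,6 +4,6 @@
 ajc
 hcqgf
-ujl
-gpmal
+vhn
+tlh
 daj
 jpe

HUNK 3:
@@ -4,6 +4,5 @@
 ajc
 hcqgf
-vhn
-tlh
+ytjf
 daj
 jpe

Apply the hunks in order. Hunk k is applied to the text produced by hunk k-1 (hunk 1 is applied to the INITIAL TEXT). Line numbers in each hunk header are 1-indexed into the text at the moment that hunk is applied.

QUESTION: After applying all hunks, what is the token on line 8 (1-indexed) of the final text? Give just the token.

Hunk 1: at line 1 remove [ynda] add [xrts,ajc] -> 9 lines: kjssf jifba xrts ajc hcqgf ujl gpmal daj jpe
Hunk 2: at line 4 remove [ujl,gpmal] add [vhn,tlh] -> 9 lines: kjssf jifba xrts ajc hcqgf vhn tlh daj jpe
Hunk 3: at line 4 remove [vhn,tlh] add [ytjf] -> 8 lines: kjssf jifba xrts ajc hcqgf ytjf daj jpe
Final line 8: jpe

Answer: jpe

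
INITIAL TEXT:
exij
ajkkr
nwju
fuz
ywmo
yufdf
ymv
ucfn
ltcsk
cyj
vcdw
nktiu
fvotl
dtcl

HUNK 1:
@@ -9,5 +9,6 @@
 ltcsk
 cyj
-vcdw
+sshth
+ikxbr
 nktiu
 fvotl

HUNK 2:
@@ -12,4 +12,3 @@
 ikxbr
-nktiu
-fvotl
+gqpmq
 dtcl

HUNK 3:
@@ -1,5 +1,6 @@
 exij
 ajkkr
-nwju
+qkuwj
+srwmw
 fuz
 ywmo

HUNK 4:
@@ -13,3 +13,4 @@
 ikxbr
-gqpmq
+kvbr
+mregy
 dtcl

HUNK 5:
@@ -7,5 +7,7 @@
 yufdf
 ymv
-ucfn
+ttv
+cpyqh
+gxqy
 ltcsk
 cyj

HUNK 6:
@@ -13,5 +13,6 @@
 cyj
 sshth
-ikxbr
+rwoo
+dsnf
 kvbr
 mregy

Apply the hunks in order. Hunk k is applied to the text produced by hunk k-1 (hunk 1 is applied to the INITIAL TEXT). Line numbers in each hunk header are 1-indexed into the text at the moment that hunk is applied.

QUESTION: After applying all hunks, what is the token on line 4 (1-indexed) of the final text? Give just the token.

Answer: srwmw

Derivation:
Hunk 1: at line 9 remove [vcdw] add [sshth,ikxbr] -> 15 lines: exij ajkkr nwju fuz ywmo yufdf ymv ucfn ltcsk cyj sshth ikxbr nktiu fvotl dtcl
Hunk 2: at line 12 remove [nktiu,fvotl] add [gqpmq] -> 14 lines: exij ajkkr nwju fuz ywmo yufdf ymv ucfn ltcsk cyj sshth ikxbr gqpmq dtcl
Hunk 3: at line 1 remove [nwju] add [qkuwj,srwmw] -> 15 lines: exij ajkkr qkuwj srwmw fuz ywmo yufdf ymv ucfn ltcsk cyj sshth ikxbr gqpmq dtcl
Hunk 4: at line 13 remove [gqpmq] add [kvbr,mregy] -> 16 lines: exij ajkkr qkuwj srwmw fuz ywmo yufdf ymv ucfn ltcsk cyj sshth ikxbr kvbr mregy dtcl
Hunk 5: at line 7 remove [ucfn] add [ttv,cpyqh,gxqy] -> 18 lines: exij ajkkr qkuwj srwmw fuz ywmo yufdf ymv ttv cpyqh gxqy ltcsk cyj sshth ikxbr kvbr mregy dtcl
Hunk 6: at line 13 remove [ikxbr] add [rwoo,dsnf] -> 19 lines: exij ajkkr qkuwj srwmw fuz ywmo yufdf ymv ttv cpyqh gxqy ltcsk cyj sshth rwoo dsnf kvbr mregy dtcl
Final line 4: srwmw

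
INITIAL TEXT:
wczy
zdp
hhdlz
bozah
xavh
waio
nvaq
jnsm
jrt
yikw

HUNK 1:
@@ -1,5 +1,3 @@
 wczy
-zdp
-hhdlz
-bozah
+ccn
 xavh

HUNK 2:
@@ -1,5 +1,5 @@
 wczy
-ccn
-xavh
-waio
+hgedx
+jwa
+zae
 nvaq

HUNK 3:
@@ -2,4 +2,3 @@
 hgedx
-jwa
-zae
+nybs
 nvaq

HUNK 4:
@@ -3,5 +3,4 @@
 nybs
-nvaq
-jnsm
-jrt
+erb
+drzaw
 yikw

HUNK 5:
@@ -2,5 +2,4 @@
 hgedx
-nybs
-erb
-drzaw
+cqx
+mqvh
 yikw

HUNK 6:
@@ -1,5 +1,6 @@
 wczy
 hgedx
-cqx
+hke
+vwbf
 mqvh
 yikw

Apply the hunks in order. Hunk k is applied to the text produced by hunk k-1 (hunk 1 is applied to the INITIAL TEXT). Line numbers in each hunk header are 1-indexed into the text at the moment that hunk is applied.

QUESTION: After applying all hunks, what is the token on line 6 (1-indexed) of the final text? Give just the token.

Answer: yikw

Derivation:
Hunk 1: at line 1 remove [zdp,hhdlz,bozah] add [ccn] -> 8 lines: wczy ccn xavh waio nvaq jnsm jrt yikw
Hunk 2: at line 1 remove [ccn,xavh,waio] add [hgedx,jwa,zae] -> 8 lines: wczy hgedx jwa zae nvaq jnsm jrt yikw
Hunk 3: at line 2 remove [jwa,zae] add [nybs] -> 7 lines: wczy hgedx nybs nvaq jnsm jrt yikw
Hunk 4: at line 3 remove [nvaq,jnsm,jrt] add [erb,drzaw] -> 6 lines: wczy hgedx nybs erb drzaw yikw
Hunk 5: at line 2 remove [nybs,erb,drzaw] add [cqx,mqvh] -> 5 lines: wczy hgedx cqx mqvh yikw
Hunk 6: at line 1 remove [cqx] add [hke,vwbf] -> 6 lines: wczy hgedx hke vwbf mqvh yikw
Final line 6: yikw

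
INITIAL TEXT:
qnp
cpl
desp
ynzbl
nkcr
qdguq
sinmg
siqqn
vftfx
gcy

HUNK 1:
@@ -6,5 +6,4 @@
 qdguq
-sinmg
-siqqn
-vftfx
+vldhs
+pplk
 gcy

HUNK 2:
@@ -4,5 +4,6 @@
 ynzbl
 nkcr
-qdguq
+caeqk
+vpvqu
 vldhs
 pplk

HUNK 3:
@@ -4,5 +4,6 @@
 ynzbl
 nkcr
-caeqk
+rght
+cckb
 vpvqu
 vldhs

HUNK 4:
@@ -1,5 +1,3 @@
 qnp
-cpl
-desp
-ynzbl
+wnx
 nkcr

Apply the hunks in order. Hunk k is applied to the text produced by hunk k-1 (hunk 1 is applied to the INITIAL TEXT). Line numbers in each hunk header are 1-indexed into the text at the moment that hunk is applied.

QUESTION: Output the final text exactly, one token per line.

Hunk 1: at line 6 remove [sinmg,siqqn,vftfx] add [vldhs,pplk] -> 9 lines: qnp cpl desp ynzbl nkcr qdguq vldhs pplk gcy
Hunk 2: at line 4 remove [qdguq] add [caeqk,vpvqu] -> 10 lines: qnp cpl desp ynzbl nkcr caeqk vpvqu vldhs pplk gcy
Hunk 3: at line 4 remove [caeqk] add [rght,cckb] -> 11 lines: qnp cpl desp ynzbl nkcr rght cckb vpvqu vldhs pplk gcy
Hunk 4: at line 1 remove [cpl,desp,ynzbl] add [wnx] -> 9 lines: qnp wnx nkcr rght cckb vpvqu vldhs pplk gcy

Answer: qnp
wnx
nkcr
rght
cckb
vpvqu
vldhs
pplk
gcy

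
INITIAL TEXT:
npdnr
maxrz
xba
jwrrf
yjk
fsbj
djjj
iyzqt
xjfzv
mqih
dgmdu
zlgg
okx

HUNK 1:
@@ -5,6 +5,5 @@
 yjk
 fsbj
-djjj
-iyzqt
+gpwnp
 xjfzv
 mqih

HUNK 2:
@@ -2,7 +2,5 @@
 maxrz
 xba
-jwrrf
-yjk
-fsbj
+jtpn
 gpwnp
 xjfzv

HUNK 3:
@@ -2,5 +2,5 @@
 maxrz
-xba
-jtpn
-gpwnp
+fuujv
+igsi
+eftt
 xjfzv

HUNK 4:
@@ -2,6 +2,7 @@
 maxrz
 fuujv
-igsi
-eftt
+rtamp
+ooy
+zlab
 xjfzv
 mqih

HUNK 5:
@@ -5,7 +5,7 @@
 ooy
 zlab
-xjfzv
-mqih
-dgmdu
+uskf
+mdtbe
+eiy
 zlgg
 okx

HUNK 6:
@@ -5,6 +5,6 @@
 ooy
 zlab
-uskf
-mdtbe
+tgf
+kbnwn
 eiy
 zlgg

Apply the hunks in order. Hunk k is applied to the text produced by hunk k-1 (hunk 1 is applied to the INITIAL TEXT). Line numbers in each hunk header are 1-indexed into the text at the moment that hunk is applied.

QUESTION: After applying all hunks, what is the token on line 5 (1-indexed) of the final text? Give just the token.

Hunk 1: at line 5 remove [djjj,iyzqt] add [gpwnp] -> 12 lines: npdnr maxrz xba jwrrf yjk fsbj gpwnp xjfzv mqih dgmdu zlgg okx
Hunk 2: at line 2 remove [jwrrf,yjk,fsbj] add [jtpn] -> 10 lines: npdnr maxrz xba jtpn gpwnp xjfzv mqih dgmdu zlgg okx
Hunk 3: at line 2 remove [xba,jtpn,gpwnp] add [fuujv,igsi,eftt] -> 10 lines: npdnr maxrz fuujv igsi eftt xjfzv mqih dgmdu zlgg okx
Hunk 4: at line 2 remove [igsi,eftt] add [rtamp,ooy,zlab] -> 11 lines: npdnr maxrz fuujv rtamp ooy zlab xjfzv mqih dgmdu zlgg okx
Hunk 5: at line 5 remove [xjfzv,mqih,dgmdu] add [uskf,mdtbe,eiy] -> 11 lines: npdnr maxrz fuujv rtamp ooy zlab uskf mdtbe eiy zlgg okx
Hunk 6: at line 5 remove [uskf,mdtbe] add [tgf,kbnwn] -> 11 lines: npdnr maxrz fuujv rtamp ooy zlab tgf kbnwn eiy zlgg okx
Final line 5: ooy

Answer: ooy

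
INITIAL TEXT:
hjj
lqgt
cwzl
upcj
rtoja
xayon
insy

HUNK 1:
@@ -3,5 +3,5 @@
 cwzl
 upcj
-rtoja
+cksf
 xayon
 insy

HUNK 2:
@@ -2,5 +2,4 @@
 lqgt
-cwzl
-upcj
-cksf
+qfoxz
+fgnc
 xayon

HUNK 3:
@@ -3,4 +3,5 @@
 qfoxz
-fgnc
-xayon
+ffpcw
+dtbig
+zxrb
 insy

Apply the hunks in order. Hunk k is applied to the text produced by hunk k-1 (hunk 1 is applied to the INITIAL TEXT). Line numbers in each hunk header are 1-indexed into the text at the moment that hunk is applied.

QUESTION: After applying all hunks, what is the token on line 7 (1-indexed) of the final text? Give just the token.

Answer: insy

Derivation:
Hunk 1: at line 3 remove [rtoja] add [cksf] -> 7 lines: hjj lqgt cwzl upcj cksf xayon insy
Hunk 2: at line 2 remove [cwzl,upcj,cksf] add [qfoxz,fgnc] -> 6 lines: hjj lqgt qfoxz fgnc xayon insy
Hunk 3: at line 3 remove [fgnc,xayon] add [ffpcw,dtbig,zxrb] -> 7 lines: hjj lqgt qfoxz ffpcw dtbig zxrb insy
Final line 7: insy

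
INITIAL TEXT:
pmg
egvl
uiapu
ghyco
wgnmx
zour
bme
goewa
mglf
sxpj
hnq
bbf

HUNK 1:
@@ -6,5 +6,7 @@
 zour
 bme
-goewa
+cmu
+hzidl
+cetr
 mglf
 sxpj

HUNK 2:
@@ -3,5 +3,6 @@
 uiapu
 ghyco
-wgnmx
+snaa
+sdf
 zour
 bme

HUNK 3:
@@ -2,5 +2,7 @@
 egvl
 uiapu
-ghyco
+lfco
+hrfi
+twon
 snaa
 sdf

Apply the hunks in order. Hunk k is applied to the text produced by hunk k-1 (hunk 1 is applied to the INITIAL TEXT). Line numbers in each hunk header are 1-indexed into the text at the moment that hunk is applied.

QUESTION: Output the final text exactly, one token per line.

Hunk 1: at line 6 remove [goewa] add [cmu,hzidl,cetr] -> 14 lines: pmg egvl uiapu ghyco wgnmx zour bme cmu hzidl cetr mglf sxpj hnq bbf
Hunk 2: at line 3 remove [wgnmx] add [snaa,sdf] -> 15 lines: pmg egvl uiapu ghyco snaa sdf zour bme cmu hzidl cetr mglf sxpj hnq bbf
Hunk 3: at line 2 remove [ghyco] add [lfco,hrfi,twon] -> 17 lines: pmg egvl uiapu lfco hrfi twon snaa sdf zour bme cmu hzidl cetr mglf sxpj hnq bbf

Answer: pmg
egvl
uiapu
lfco
hrfi
twon
snaa
sdf
zour
bme
cmu
hzidl
cetr
mglf
sxpj
hnq
bbf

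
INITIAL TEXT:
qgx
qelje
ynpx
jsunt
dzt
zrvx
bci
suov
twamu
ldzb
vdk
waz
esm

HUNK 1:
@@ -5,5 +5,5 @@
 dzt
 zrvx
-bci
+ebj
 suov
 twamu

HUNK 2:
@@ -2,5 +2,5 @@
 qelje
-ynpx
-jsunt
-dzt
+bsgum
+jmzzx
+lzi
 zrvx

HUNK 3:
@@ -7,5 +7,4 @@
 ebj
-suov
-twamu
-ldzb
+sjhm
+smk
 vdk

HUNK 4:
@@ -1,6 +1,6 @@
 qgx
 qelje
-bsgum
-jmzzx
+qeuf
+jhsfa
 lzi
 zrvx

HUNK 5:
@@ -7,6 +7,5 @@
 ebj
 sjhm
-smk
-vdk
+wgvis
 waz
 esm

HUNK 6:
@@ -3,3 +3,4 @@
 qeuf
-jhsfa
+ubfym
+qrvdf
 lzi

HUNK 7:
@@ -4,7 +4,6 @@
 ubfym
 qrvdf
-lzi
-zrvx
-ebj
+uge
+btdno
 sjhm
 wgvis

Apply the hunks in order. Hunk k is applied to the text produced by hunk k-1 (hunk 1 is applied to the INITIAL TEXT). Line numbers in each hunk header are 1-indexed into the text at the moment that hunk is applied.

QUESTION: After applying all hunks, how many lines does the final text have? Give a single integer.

Hunk 1: at line 5 remove [bci] add [ebj] -> 13 lines: qgx qelje ynpx jsunt dzt zrvx ebj suov twamu ldzb vdk waz esm
Hunk 2: at line 2 remove [ynpx,jsunt,dzt] add [bsgum,jmzzx,lzi] -> 13 lines: qgx qelje bsgum jmzzx lzi zrvx ebj suov twamu ldzb vdk waz esm
Hunk 3: at line 7 remove [suov,twamu,ldzb] add [sjhm,smk] -> 12 lines: qgx qelje bsgum jmzzx lzi zrvx ebj sjhm smk vdk waz esm
Hunk 4: at line 1 remove [bsgum,jmzzx] add [qeuf,jhsfa] -> 12 lines: qgx qelje qeuf jhsfa lzi zrvx ebj sjhm smk vdk waz esm
Hunk 5: at line 7 remove [smk,vdk] add [wgvis] -> 11 lines: qgx qelje qeuf jhsfa lzi zrvx ebj sjhm wgvis waz esm
Hunk 6: at line 3 remove [jhsfa] add [ubfym,qrvdf] -> 12 lines: qgx qelje qeuf ubfym qrvdf lzi zrvx ebj sjhm wgvis waz esm
Hunk 7: at line 4 remove [lzi,zrvx,ebj] add [uge,btdno] -> 11 lines: qgx qelje qeuf ubfym qrvdf uge btdno sjhm wgvis waz esm
Final line count: 11

Answer: 11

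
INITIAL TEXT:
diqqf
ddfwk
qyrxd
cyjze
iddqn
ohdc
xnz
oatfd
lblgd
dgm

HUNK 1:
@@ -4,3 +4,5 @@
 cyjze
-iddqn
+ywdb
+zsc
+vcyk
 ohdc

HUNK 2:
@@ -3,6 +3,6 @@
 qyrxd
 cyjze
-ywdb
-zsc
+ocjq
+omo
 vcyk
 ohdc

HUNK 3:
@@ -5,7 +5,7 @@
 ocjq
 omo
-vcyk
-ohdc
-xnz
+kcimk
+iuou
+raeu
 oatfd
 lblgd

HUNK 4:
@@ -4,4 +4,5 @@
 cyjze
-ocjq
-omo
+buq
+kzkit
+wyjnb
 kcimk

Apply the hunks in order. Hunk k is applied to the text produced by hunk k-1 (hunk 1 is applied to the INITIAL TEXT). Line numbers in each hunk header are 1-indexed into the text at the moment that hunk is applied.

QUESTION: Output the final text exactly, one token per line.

Answer: diqqf
ddfwk
qyrxd
cyjze
buq
kzkit
wyjnb
kcimk
iuou
raeu
oatfd
lblgd
dgm

Derivation:
Hunk 1: at line 4 remove [iddqn] add [ywdb,zsc,vcyk] -> 12 lines: diqqf ddfwk qyrxd cyjze ywdb zsc vcyk ohdc xnz oatfd lblgd dgm
Hunk 2: at line 3 remove [ywdb,zsc] add [ocjq,omo] -> 12 lines: diqqf ddfwk qyrxd cyjze ocjq omo vcyk ohdc xnz oatfd lblgd dgm
Hunk 3: at line 5 remove [vcyk,ohdc,xnz] add [kcimk,iuou,raeu] -> 12 lines: diqqf ddfwk qyrxd cyjze ocjq omo kcimk iuou raeu oatfd lblgd dgm
Hunk 4: at line 4 remove [ocjq,omo] add [buq,kzkit,wyjnb] -> 13 lines: diqqf ddfwk qyrxd cyjze buq kzkit wyjnb kcimk iuou raeu oatfd lblgd dgm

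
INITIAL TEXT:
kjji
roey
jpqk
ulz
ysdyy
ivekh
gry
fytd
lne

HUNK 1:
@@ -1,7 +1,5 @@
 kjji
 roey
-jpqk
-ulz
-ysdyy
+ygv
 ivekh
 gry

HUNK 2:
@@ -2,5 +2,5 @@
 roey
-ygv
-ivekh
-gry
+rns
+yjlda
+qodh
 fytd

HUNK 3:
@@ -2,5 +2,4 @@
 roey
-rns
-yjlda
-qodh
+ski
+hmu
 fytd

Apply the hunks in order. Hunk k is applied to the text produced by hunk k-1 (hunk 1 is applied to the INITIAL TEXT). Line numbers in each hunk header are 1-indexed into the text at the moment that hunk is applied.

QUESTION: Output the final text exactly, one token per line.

Hunk 1: at line 1 remove [jpqk,ulz,ysdyy] add [ygv] -> 7 lines: kjji roey ygv ivekh gry fytd lne
Hunk 2: at line 2 remove [ygv,ivekh,gry] add [rns,yjlda,qodh] -> 7 lines: kjji roey rns yjlda qodh fytd lne
Hunk 3: at line 2 remove [rns,yjlda,qodh] add [ski,hmu] -> 6 lines: kjji roey ski hmu fytd lne

Answer: kjji
roey
ski
hmu
fytd
lne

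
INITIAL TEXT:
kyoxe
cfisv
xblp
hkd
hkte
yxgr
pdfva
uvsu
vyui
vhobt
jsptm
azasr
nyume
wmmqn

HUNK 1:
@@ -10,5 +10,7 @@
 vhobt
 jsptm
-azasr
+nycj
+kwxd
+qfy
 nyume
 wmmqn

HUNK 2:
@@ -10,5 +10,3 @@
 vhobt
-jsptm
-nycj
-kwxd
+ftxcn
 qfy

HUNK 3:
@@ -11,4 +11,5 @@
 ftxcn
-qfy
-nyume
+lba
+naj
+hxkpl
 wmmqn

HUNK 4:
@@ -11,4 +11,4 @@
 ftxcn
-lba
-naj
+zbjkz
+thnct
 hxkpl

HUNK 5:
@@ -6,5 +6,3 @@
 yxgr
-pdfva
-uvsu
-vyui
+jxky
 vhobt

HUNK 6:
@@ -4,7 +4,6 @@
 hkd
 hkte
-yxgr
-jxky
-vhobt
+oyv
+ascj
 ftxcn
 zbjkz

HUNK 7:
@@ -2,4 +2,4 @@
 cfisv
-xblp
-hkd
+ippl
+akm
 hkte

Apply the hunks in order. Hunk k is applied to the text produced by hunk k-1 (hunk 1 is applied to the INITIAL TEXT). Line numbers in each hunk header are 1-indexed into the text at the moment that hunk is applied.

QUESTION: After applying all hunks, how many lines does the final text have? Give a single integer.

Answer: 12

Derivation:
Hunk 1: at line 10 remove [azasr] add [nycj,kwxd,qfy] -> 16 lines: kyoxe cfisv xblp hkd hkte yxgr pdfva uvsu vyui vhobt jsptm nycj kwxd qfy nyume wmmqn
Hunk 2: at line 10 remove [jsptm,nycj,kwxd] add [ftxcn] -> 14 lines: kyoxe cfisv xblp hkd hkte yxgr pdfva uvsu vyui vhobt ftxcn qfy nyume wmmqn
Hunk 3: at line 11 remove [qfy,nyume] add [lba,naj,hxkpl] -> 15 lines: kyoxe cfisv xblp hkd hkte yxgr pdfva uvsu vyui vhobt ftxcn lba naj hxkpl wmmqn
Hunk 4: at line 11 remove [lba,naj] add [zbjkz,thnct] -> 15 lines: kyoxe cfisv xblp hkd hkte yxgr pdfva uvsu vyui vhobt ftxcn zbjkz thnct hxkpl wmmqn
Hunk 5: at line 6 remove [pdfva,uvsu,vyui] add [jxky] -> 13 lines: kyoxe cfisv xblp hkd hkte yxgr jxky vhobt ftxcn zbjkz thnct hxkpl wmmqn
Hunk 6: at line 4 remove [yxgr,jxky,vhobt] add [oyv,ascj] -> 12 lines: kyoxe cfisv xblp hkd hkte oyv ascj ftxcn zbjkz thnct hxkpl wmmqn
Hunk 7: at line 2 remove [xblp,hkd] add [ippl,akm] -> 12 lines: kyoxe cfisv ippl akm hkte oyv ascj ftxcn zbjkz thnct hxkpl wmmqn
Final line count: 12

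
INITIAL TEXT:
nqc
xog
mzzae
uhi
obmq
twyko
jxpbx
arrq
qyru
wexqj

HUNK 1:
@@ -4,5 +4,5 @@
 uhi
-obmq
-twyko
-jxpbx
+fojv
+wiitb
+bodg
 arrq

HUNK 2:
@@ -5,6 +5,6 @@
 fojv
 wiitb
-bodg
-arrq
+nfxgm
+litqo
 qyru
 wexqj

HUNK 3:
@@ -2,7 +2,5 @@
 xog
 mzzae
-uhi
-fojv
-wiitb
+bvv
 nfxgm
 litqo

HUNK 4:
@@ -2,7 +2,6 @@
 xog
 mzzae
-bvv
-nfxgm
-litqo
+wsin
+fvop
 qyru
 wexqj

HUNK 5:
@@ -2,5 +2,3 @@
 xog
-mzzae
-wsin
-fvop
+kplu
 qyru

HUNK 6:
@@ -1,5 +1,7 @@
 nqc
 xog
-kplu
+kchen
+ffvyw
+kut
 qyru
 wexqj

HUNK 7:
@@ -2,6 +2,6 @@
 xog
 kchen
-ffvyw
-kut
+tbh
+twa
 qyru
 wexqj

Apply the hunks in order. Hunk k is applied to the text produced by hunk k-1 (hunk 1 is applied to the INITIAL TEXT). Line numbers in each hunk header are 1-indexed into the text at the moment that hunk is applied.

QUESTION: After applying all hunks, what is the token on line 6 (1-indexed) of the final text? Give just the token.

Hunk 1: at line 4 remove [obmq,twyko,jxpbx] add [fojv,wiitb,bodg] -> 10 lines: nqc xog mzzae uhi fojv wiitb bodg arrq qyru wexqj
Hunk 2: at line 5 remove [bodg,arrq] add [nfxgm,litqo] -> 10 lines: nqc xog mzzae uhi fojv wiitb nfxgm litqo qyru wexqj
Hunk 3: at line 2 remove [uhi,fojv,wiitb] add [bvv] -> 8 lines: nqc xog mzzae bvv nfxgm litqo qyru wexqj
Hunk 4: at line 2 remove [bvv,nfxgm,litqo] add [wsin,fvop] -> 7 lines: nqc xog mzzae wsin fvop qyru wexqj
Hunk 5: at line 2 remove [mzzae,wsin,fvop] add [kplu] -> 5 lines: nqc xog kplu qyru wexqj
Hunk 6: at line 1 remove [kplu] add [kchen,ffvyw,kut] -> 7 lines: nqc xog kchen ffvyw kut qyru wexqj
Hunk 7: at line 2 remove [ffvyw,kut] add [tbh,twa] -> 7 lines: nqc xog kchen tbh twa qyru wexqj
Final line 6: qyru

Answer: qyru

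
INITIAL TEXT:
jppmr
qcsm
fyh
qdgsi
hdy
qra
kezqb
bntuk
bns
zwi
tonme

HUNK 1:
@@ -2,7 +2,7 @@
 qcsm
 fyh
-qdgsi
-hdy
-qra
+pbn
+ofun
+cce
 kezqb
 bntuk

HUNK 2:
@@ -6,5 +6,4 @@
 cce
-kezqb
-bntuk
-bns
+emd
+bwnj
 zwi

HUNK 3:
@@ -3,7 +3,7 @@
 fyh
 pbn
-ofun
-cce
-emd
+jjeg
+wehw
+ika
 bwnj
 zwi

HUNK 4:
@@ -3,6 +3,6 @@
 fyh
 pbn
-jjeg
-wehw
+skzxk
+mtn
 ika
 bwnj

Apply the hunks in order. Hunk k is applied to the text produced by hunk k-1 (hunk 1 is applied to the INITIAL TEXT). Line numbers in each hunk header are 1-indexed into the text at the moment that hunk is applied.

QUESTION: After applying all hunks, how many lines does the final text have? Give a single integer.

Answer: 10

Derivation:
Hunk 1: at line 2 remove [qdgsi,hdy,qra] add [pbn,ofun,cce] -> 11 lines: jppmr qcsm fyh pbn ofun cce kezqb bntuk bns zwi tonme
Hunk 2: at line 6 remove [kezqb,bntuk,bns] add [emd,bwnj] -> 10 lines: jppmr qcsm fyh pbn ofun cce emd bwnj zwi tonme
Hunk 3: at line 3 remove [ofun,cce,emd] add [jjeg,wehw,ika] -> 10 lines: jppmr qcsm fyh pbn jjeg wehw ika bwnj zwi tonme
Hunk 4: at line 3 remove [jjeg,wehw] add [skzxk,mtn] -> 10 lines: jppmr qcsm fyh pbn skzxk mtn ika bwnj zwi tonme
Final line count: 10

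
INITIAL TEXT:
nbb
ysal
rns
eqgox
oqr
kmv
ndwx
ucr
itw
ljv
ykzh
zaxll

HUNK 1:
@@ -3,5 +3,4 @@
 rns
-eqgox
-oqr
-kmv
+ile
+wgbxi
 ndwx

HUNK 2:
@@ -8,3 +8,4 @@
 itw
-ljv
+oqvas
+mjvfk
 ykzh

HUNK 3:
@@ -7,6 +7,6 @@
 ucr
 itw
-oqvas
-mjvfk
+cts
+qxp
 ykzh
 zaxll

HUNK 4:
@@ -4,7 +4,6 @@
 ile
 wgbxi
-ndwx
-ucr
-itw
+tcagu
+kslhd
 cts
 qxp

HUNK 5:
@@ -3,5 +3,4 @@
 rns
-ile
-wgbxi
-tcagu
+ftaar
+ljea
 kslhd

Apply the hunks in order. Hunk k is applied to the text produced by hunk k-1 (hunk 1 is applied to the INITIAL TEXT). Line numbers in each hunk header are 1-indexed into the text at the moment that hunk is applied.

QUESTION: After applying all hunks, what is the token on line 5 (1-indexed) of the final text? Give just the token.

Hunk 1: at line 3 remove [eqgox,oqr,kmv] add [ile,wgbxi] -> 11 lines: nbb ysal rns ile wgbxi ndwx ucr itw ljv ykzh zaxll
Hunk 2: at line 8 remove [ljv] add [oqvas,mjvfk] -> 12 lines: nbb ysal rns ile wgbxi ndwx ucr itw oqvas mjvfk ykzh zaxll
Hunk 3: at line 7 remove [oqvas,mjvfk] add [cts,qxp] -> 12 lines: nbb ysal rns ile wgbxi ndwx ucr itw cts qxp ykzh zaxll
Hunk 4: at line 4 remove [ndwx,ucr,itw] add [tcagu,kslhd] -> 11 lines: nbb ysal rns ile wgbxi tcagu kslhd cts qxp ykzh zaxll
Hunk 5: at line 3 remove [ile,wgbxi,tcagu] add [ftaar,ljea] -> 10 lines: nbb ysal rns ftaar ljea kslhd cts qxp ykzh zaxll
Final line 5: ljea

Answer: ljea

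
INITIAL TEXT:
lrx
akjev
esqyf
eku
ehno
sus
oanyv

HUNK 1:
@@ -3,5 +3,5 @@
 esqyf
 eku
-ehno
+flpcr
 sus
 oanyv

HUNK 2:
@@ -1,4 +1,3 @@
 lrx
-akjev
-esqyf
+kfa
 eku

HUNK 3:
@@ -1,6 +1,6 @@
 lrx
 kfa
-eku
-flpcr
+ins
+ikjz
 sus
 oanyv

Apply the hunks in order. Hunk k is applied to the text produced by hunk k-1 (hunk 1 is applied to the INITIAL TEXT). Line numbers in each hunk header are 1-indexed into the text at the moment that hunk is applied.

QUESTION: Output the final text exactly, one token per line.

Hunk 1: at line 3 remove [ehno] add [flpcr] -> 7 lines: lrx akjev esqyf eku flpcr sus oanyv
Hunk 2: at line 1 remove [akjev,esqyf] add [kfa] -> 6 lines: lrx kfa eku flpcr sus oanyv
Hunk 3: at line 1 remove [eku,flpcr] add [ins,ikjz] -> 6 lines: lrx kfa ins ikjz sus oanyv

Answer: lrx
kfa
ins
ikjz
sus
oanyv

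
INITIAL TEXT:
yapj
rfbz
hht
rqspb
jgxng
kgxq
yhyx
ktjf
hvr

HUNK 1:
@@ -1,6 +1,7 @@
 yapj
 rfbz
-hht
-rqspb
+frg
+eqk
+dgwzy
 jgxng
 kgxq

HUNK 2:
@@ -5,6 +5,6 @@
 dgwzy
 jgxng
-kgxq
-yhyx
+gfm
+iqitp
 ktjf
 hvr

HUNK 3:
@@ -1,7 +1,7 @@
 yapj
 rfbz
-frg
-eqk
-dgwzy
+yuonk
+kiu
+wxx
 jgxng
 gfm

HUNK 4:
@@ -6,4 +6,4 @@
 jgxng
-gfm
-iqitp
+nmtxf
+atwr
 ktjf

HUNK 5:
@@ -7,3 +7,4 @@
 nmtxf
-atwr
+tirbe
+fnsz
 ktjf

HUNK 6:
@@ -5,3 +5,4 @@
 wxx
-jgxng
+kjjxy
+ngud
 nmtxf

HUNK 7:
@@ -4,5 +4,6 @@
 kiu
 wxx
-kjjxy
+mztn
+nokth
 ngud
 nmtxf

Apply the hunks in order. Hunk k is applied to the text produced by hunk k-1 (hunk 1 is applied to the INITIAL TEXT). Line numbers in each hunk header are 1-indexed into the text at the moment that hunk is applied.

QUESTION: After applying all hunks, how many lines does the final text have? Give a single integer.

Hunk 1: at line 1 remove [hht,rqspb] add [frg,eqk,dgwzy] -> 10 lines: yapj rfbz frg eqk dgwzy jgxng kgxq yhyx ktjf hvr
Hunk 2: at line 5 remove [kgxq,yhyx] add [gfm,iqitp] -> 10 lines: yapj rfbz frg eqk dgwzy jgxng gfm iqitp ktjf hvr
Hunk 3: at line 1 remove [frg,eqk,dgwzy] add [yuonk,kiu,wxx] -> 10 lines: yapj rfbz yuonk kiu wxx jgxng gfm iqitp ktjf hvr
Hunk 4: at line 6 remove [gfm,iqitp] add [nmtxf,atwr] -> 10 lines: yapj rfbz yuonk kiu wxx jgxng nmtxf atwr ktjf hvr
Hunk 5: at line 7 remove [atwr] add [tirbe,fnsz] -> 11 lines: yapj rfbz yuonk kiu wxx jgxng nmtxf tirbe fnsz ktjf hvr
Hunk 6: at line 5 remove [jgxng] add [kjjxy,ngud] -> 12 lines: yapj rfbz yuonk kiu wxx kjjxy ngud nmtxf tirbe fnsz ktjf hvr
Hunk 7: at line 4 remove [kjjxy] add [mztn,nokth] -> 13 lines: yapj rfbz yuonk kiu wxx mztn nokth ngud nmtxf tirbe fnsz ktjf hvr
Final line count: 13

Answer: 13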